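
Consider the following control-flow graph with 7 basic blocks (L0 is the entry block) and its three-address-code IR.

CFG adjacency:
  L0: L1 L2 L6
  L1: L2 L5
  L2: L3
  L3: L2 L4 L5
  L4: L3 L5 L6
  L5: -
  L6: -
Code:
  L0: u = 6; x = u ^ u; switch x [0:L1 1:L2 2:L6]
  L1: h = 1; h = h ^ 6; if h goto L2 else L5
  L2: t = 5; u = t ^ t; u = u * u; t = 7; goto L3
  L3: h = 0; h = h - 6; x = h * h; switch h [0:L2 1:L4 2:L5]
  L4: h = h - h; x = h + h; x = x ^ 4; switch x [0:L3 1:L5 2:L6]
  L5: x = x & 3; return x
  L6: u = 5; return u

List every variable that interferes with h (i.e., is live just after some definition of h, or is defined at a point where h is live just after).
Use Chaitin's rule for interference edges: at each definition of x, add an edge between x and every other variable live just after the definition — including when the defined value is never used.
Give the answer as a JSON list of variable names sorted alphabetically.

def/use:
  L0: def={u,x} ue=∅
  L1: def={h} ue=∅
  L2: def={t,u} ue=∅
  L3: def={h,x} ue=∅
  L4: def={h,x} ue={h}
  L5: def={x} ue={x}
  L6: def={u} ue=∅

Live sets:
  L0: in=∅ out={x}
  L1: in={x} out={x}
  L2: in=∅ out=∅
  L3: in=∅ out={h,x}
  L4: in={h} out={x}
  L5: in={x} out=∅
  L6: in=∅ out=∅

Interfere edges:
  h: {x}
  t: ∅
  u: ∅
  x: {h}

N(h) = ["x"]

Answer: ["x"]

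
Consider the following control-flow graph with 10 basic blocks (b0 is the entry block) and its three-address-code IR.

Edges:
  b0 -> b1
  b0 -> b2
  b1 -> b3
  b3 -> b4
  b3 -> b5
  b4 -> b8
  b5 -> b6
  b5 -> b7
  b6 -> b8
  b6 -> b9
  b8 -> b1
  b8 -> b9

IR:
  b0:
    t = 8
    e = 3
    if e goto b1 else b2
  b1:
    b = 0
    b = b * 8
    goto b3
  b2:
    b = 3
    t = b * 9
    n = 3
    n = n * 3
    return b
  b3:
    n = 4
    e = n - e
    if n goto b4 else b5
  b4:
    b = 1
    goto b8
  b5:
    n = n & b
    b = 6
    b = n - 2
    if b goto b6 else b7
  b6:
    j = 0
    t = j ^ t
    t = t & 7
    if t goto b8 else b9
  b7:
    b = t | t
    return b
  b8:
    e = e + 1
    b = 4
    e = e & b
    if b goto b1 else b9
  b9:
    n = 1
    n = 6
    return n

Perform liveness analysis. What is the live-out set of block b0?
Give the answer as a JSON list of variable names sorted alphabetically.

def/use:
  b0 def {e,t} use ∅
  b1 def {b} use ∅
  b2 def {b,n,t} use ∅
  b3 def {e,n} use {e}
  b4 def {b} use ∅
  b5 def {b,n} use {b,n}
  b6 def {j,t} use {t}
  b7 def {b} use {t}
  b8 def {b,e} use {e}
  b9 def {n} use ∅

Live sets:
  b0: in=∅ out={e,t}
  b1: in={e,t} out={b,e,t}
  b2: in=∅ out=∅
  b3: in={b,e,t} out={b,e,n,t}
  b4: in={e,t} out={e,t}
  b5: in={b,e,n,t} out={e,t}
  b6: in={e,t} out={e,t}
  b7: in={t} out=∅
  b8: in={e,t} out={e,t}
  b9: in=∅ out=∅

live-out(b0) = ["e", "t"]

Answer: ["e", "t"]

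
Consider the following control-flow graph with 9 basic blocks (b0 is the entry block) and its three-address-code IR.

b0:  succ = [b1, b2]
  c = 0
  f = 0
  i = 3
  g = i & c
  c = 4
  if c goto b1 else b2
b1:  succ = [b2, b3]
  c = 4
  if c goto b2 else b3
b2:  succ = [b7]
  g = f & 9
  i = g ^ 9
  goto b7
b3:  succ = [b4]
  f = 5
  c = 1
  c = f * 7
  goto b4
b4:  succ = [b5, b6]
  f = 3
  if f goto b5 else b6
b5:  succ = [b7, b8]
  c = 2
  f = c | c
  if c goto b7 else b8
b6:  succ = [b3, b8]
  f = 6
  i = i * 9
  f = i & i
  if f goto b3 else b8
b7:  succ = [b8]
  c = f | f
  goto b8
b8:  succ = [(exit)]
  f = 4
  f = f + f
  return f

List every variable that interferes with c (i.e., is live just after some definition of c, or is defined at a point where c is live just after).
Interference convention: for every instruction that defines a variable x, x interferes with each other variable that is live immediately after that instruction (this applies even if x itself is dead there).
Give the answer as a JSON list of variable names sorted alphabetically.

Per-block:
  b0: def={c,f,g,i} ue=∅
  b1: def={c} ue=∅
  b2: def={g,i} ue={f}
  b3: def={c,f} ue=∅
  b4: def={f} ue=∅
  b5: def={c,f} ue=∅
  b6: def={f,i} ue={i}
  b7: def={c} ue={f}
  b8: def={f} ue=∅

Liveness:
  b0: in=∅ out={f,i}
  b1: in={f,i} out={f,i}
  b2: in={f} out={f}
  b3: in={i} out={i}
  b4: in={i} out={i}
  b5: in=∅ out={f}
  b6: in={i} out={i}
  b7: in={f} out=∅
  b8: in=∅ out=∅

Interfere edges:
  c — {f,i}
  f — {c,g,i}
  g — {f,i}
  i — {c,f,g}

N(c) = ["f", "i"]

Answer: ["f", "i"]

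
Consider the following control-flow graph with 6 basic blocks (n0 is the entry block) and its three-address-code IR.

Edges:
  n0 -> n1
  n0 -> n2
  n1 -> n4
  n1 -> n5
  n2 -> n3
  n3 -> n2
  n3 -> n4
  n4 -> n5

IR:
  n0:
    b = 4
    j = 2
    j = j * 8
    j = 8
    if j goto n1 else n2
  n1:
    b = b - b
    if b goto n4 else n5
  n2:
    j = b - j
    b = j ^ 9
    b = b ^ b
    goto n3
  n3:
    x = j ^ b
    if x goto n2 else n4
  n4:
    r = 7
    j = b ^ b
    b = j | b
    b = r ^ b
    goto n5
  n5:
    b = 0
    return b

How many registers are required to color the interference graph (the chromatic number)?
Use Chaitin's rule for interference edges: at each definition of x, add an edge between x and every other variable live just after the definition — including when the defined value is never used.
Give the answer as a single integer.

Per-block:
  n0: def={b,j} ue=∅
  n1: def={b} ue={b}
  n2: def={b,j} ue={b,j}
  n3: def={x} ue={b,j}
  n4: def={b,j,r} ue={b}
  n5: def={b} ue=∅

Liveness:
  n0: in=∅ out={b,j}
  n1: in={b} out={b}
  n2: in={b,j} out={b,j}
  n3: in={b,j} out={b,j}
  n4: in={b} out=∅
  n5: in=∅ out=∅

Interference:
  b: {j,r,x}
  j: {b,r,x}
  r: {b,j}
  x: {b,j}

Chromatic number:
  {b,j,r} pairwise interfere (3-clique) ⇒ χ ≥ 3
  assign b→c0 j→c1 r→c2 x→c2 — no edge inside a register ⇒ χ ≤ 3
  χ = 3

Answer: 3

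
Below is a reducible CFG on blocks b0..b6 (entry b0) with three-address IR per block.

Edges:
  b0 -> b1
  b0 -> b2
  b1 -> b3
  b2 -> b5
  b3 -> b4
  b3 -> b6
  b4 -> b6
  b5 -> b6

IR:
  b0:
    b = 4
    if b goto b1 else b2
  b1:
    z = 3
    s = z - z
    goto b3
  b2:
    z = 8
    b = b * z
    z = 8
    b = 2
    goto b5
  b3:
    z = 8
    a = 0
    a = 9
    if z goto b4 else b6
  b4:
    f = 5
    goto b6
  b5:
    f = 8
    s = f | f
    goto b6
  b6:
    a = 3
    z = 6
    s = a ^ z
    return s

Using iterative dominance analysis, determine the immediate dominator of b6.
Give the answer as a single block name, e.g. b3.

idom tree: b1←b0 b2←b0 b3←b1 b4←b3 b5←b2 b6←b0
Dom∩ at merges:
  b6: preds {b3,b4,b5}: {b0,b1,b3} ∩ {b0,b1,b3,b4} ∩ {b0,b2,b5} = {b0}; idom=b0

idom(b6) = b0

Answer: b0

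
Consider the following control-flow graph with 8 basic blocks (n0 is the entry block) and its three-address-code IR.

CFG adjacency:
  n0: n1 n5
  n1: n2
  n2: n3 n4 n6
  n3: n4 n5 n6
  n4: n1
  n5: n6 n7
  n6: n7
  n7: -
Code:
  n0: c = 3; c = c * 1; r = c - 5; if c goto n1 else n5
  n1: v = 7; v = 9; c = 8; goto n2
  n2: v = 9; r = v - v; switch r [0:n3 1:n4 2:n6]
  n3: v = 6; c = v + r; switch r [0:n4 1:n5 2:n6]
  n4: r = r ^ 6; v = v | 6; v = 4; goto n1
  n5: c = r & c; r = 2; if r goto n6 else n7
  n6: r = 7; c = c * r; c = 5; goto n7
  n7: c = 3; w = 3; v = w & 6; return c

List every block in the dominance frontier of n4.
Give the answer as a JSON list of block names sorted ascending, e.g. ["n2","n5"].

idom tree: n1←n0 n2←n1 n3←n2 n4←n2 n5←n0 n6←n0 n7←n0
Join-block Dom:
  n1: preds {n0,n4}: {n0} ∩ {n0,n1,n2,n4} = {n0}; idom=n0
  n4: preds {n2,n3}: {n0,n1,n2} ∩ {n0,n1,n2,n3} = {n0,n1,n2}; idom=n2
  n5: preds {n0,n3}: {n0} ∩ {n0,n1,n2,n3} = {n0}; idom=n0
  n6: preds {n2,n3,n5}: {n0,n1,n2} ∩ {n0,n1,n2,n3} ∩ {n0,n5} = {n0}; idom=n0
  n7: preds {n5,n6}: {n0,n5} ∩ {n0,n6} = {n0}; idom=n0

Frontier:
  n1←n0: walk · to n0
  n1←n4: walk n4→n2→n1 to n0
  n4←n2: walk · to n2
  n4←n3: walk n3 to n2
  n5←n0: walk · to n0
  n5←n3: walk n3→n2→n1 to n0
  n6←n2: walk n2→n1 to n0
  n6←n3: walk n3→n2→n1 to n0
  n6←n5: walk n5 to n0
  n7←n5: walk n5 to n0
  n7←n6: walk n6 to n0
  n0: DF=∅
  n1: DF={n1,n5,n6}
  n2: DF={n1,n5,n6}
  n3: DF={n4,n5,n6}
  n4: DF={n1}
  n5: DF={n6,n7}
  n6: DF={n7}
  n7: DF=∅

DF(n4) = ["n1"]

Answer: ["n1"]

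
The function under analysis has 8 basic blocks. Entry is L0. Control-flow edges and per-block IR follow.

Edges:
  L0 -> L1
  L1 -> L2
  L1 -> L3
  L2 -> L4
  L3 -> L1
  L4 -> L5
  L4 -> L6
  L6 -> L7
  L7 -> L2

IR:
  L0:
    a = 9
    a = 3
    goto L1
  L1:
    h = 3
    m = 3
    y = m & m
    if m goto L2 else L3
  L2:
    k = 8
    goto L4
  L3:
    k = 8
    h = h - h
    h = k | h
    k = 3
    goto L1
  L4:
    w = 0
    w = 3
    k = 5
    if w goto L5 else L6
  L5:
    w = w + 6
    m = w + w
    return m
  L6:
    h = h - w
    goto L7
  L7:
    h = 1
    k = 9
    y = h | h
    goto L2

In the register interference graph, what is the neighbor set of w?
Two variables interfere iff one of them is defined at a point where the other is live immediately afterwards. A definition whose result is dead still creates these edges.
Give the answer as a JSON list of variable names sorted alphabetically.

Answer: ["h", "k"]

Derivation:
def/use:
  L0: def={a} ue=∅
  L1: def={h,m,y} ue=∅
  L2: def={k} ue=∅
  L3: def={h,k} ue={h}
  L4: def={k,w} ue=∅
  L5: def={m,w} ue={w}
  L6: def={h} ue={h,w}
  L7: def={h,k,y} ue=∅

Live sets:
  L0: in=∅ out=∅
  L1: in=∅ out={h}
  L2: in={h} out={h}
  L3: in={h} out=∅
  L4: in={h} out={h,w}
  L5: in={w} out=∅
  L6: in={h,w} out=∅
  L7: in=∅ out={h}

Interference:
  a: ∅
  h: {k,m,w,y}
  k: {h,w}
  m: {h,y}
  w: {h,k}
  y: {h,m}

N(w) = ["h", "k"]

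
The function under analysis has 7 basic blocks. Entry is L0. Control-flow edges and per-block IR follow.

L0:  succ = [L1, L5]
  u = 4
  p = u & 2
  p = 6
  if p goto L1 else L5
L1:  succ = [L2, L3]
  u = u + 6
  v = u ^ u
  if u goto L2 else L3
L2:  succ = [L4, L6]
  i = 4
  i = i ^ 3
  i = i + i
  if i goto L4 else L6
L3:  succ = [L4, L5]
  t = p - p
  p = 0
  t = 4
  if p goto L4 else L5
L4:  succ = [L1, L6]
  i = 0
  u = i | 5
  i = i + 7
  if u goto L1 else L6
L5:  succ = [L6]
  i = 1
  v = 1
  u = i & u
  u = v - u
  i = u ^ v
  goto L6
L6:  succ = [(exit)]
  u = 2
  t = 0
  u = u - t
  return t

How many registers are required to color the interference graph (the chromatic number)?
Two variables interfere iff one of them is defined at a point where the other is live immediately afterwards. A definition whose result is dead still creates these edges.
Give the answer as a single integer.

def/use:
  L0: {p,u} / ∅
  L1: {u,v} / {u}
  L2: {i} / ∅
  L3: {p,t} / {p}
  L4: {i,u} / ∅
  L5: {i,u,v} / {u}
  L6: {t,u} / ∅

Backward fixpoint:
  live L0: ∅→{p,u}
  live L1: {p,u}→{p,u}
  live L2: {p}→{p}
  live L3: {p,u}→{p,u}
  live L4: {p}→{p,u}
  live L5: {u}→∅
  live L6: ∅→∅

Interference:
  i↔{p,u,v}
  p↔{i,t,u,v}
  t↔{p,u}
  u↔{i,p,t,v}
  v↔{i,p,u}

Registers:
  clique {i,p,u,v} ⇒ need ≥ 4
  assign i→R2 p→R0 t→R2 u→R1 v→R3 — no edge inside a register ⇒ χ ≤ 4
  χ = 4

Answer: 4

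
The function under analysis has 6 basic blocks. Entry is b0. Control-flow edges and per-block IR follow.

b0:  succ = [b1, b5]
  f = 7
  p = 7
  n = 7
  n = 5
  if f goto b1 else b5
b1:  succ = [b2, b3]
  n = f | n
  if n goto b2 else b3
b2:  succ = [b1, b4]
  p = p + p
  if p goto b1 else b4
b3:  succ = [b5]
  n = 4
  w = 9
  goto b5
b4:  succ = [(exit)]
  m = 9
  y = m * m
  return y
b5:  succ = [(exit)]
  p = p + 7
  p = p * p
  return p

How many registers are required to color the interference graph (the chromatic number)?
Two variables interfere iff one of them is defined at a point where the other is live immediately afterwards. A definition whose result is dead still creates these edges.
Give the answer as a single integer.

def/use:
  b0 def {f,n,p} use ∅
  b1 def {n} use {f,n}
  b2 def {p} use {p}
  b3 def {n,w} use ∅
  b4 def {m,y} use ∅
  b5 def {p} use {p}

Backward fixpoint:
  b0: in=∅ out={f,n,p}
  b1: in={f,n,p} out={f,n,p}
  b2: in={f,n,p} out={f,n,p}
  b3: in={p} out={p}
  b4: in=∅ out=∅
  b5: in={p} out=∅

Conflict graph:
  f: {n,p}
  m: ∅
  n: {f,p}
  p: {f,n,w}
  w: {p}
  y: ∅

Registers:
  {f,n,p} pairwise interfere (3-clique) ⇒ χ ≥ 3
  assign f→r1 m→r0 n→r2 p→r0 w→r1 y→r0 — no edge inside a register ⇒ χ ≤ 3
  χ = 3

Answer: 3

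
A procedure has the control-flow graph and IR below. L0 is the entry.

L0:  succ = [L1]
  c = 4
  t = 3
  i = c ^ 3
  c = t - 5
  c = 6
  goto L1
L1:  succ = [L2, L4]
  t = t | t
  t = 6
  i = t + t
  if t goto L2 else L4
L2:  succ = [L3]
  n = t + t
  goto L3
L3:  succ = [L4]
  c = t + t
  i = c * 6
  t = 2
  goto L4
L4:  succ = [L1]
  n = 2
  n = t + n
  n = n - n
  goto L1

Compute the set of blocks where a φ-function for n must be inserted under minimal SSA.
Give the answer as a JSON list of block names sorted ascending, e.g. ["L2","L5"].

Answer: ["L1", "L4"]

Derivation:
idom tree: L1←L0 L2←L1 L3←L2 L4←L1
Dom∩ at merges:
  L1: preds {L0,L4}: {L0} ∩ {L0,L1,L4} = {L0}; idom=L0
  L4: preds {L1,L3}: {L0,L1} ∩ {L0,L1,L2,L3} = {L0,L1}; idom=L1

DF walk-up:
  join L1 pred L0: · stop@L0
  join L1 pred L4: L4→L1 stop@L0
  join L4 pred L1: · stop@L1
  join L4 pred L3: L3→L2 stop@L1
  DF(L0)=∅
  DF(L1)={L1}
  DF(L2)={L4}
  DF(L3)={L4}
  DF(L4)={L1}

φ for n: defs {L2,L4}
  DF⁺ = {L1,L4}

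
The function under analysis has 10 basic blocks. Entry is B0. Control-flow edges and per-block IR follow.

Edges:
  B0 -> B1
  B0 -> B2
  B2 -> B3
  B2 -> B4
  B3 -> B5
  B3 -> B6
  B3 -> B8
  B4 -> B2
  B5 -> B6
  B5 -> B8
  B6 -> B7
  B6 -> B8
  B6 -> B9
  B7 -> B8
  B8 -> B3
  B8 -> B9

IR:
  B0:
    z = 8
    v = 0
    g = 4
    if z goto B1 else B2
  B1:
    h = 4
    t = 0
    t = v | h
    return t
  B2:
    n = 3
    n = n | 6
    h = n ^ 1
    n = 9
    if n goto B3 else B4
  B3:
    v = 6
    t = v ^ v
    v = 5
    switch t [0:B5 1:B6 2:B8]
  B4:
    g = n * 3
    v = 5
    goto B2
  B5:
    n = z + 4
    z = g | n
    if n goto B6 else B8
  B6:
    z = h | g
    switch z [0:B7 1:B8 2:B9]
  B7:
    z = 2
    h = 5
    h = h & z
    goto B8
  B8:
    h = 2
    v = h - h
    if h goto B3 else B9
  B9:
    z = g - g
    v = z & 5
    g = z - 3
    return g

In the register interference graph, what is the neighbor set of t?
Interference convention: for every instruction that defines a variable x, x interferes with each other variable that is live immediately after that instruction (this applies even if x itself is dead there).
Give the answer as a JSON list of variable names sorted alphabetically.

def/use:
  B0: {g,v,z} / ∅
  B1: {h,t} / {v}
  B2: {h,n} / ∅
  B3: {t,v} / ∅
  B4: {g,v} / {n}
  B5: {n,z} / {g,z}
  B6: {z} / {g,h}
  B7: {h,z} / ∅
  B8: {h,v} / ∅
  B9: {g,v,z} / {g}

Live sets:
  B0: in=∅ out={g,v,z}
  B1: in={v} out=∅
  B2: in={g,z} out={g,h,n,z}
  B3: in={g,h,z} out={g,h,z}
  B4: in={n,z} out={g,z}
  B5: in={g,h,z} out={g,h,z}
  B6: in={g,h} out={g,z}
  B7: in={g} out={g,z}
  B8: in={g,z} out={g,h,z}
  B9: in={g} out=∅

Conflict graph:
  g — {h,n,t,v,z}
  h — {g,n,t,v,z}
  n — {g,h,z}
  t — {g,h,v,z}
  v — {g,h,t,z}
  z — {g,h,n,t,v}

N(t) = ["g", "h", "v", "z"]

Answer: ["g", "h", "v", "z"]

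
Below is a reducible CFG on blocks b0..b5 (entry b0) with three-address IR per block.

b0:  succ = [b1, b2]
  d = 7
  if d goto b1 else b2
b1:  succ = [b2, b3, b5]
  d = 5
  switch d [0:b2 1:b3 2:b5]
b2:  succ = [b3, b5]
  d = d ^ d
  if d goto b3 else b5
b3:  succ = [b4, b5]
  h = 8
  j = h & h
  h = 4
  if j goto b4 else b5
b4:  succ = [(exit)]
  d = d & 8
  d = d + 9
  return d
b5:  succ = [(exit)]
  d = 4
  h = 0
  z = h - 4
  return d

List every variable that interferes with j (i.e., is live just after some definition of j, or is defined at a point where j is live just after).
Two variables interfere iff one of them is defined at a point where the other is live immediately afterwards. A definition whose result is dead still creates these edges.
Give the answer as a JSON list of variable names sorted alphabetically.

Answer: ["d", "h"]

Analysis:
def/use:
  b0: def={d} ue=∅
  b1: def={d} ue=∅
  b2: def={d} ue={d}
  b3: def={h,j} ue=∅
  b4: def={d} ue={d}
  b5: def={d,h,z} ue=∅

Backward fixpoint:
  b0: in=∅ out={d}
  b1: in=∅ out={d}
  b2: in={d} out={d}
  b3: in={d} out={d}
  b4: in={d} out=∅
  b5: in=∅ out=∅

Conflict graph:
  d — {h,j,z}
  h — {d,j}
  j — {d,h}
  z — {d}

N(j) = ["d", "h"]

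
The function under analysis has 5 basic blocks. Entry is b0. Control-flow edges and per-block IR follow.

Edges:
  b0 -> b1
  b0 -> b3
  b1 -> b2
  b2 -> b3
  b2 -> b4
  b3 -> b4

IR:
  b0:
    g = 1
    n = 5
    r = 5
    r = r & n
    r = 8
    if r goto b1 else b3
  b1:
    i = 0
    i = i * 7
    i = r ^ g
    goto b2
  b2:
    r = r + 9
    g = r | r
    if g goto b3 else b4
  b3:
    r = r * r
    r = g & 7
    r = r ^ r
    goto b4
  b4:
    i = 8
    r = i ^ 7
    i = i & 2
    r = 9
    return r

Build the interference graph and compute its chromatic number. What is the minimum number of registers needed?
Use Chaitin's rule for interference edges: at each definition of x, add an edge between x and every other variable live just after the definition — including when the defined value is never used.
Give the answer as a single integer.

Answer: 3

Derivation:
Block summaries:
  b0: {g,n,r} / ∅
  b1: {i} / {g,r}
  b2: {g,r} / {r}
  b3: {r} / {g,r}
  b4: {i,r} / ∅

Liveness:
  live b0: ∅→{g,r}
  live b1: {g,r}→{r}
  live b2: {r}→{g,r}
  live b3: {g,r}→∅
  live b4: ∅→∅

Interfere edges:
  g — {i,n,r}
  i — {g,r}
  n — {g,r}
  r — {g,i,n}

Colouring:
  {g,i,r} pairwise interfere (3-clique) ⇒ χ ≥ 3
  assign g→r0 i→r2 n→r2 r→r1 — no edge inside a register ⇒ χ ≤ 3
  χ = 3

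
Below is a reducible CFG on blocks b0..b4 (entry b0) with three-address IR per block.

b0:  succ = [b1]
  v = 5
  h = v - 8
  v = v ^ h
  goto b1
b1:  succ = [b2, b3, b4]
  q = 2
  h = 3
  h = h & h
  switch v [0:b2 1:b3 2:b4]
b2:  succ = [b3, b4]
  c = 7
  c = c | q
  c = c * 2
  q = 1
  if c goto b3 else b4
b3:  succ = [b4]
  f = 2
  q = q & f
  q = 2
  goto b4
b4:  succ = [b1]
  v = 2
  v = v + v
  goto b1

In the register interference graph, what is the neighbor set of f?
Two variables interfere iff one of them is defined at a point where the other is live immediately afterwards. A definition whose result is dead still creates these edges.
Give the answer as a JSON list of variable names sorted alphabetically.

Per-block:
  b0 def {h,v} use ∅
  b1 def {h,q} use {v}
  b2 def {c,q} use {q}
  b3 def {f,q} use {q}
  b4 def {v} use ∅

Backward fixpoint:
  b0 li=∅ lo={v}
  b1 li={v} lo={q}
  b2 li={q} lo={q}
  b3 li={q} lo=∅
  b4 li=∅ lo={v}

Interference:
  c: {q}
  f: {q}
  h: {q,v}
  q: {c,f,h,v}
  v: {h,q}

N(f) = ["q"]

Answer: ["q"]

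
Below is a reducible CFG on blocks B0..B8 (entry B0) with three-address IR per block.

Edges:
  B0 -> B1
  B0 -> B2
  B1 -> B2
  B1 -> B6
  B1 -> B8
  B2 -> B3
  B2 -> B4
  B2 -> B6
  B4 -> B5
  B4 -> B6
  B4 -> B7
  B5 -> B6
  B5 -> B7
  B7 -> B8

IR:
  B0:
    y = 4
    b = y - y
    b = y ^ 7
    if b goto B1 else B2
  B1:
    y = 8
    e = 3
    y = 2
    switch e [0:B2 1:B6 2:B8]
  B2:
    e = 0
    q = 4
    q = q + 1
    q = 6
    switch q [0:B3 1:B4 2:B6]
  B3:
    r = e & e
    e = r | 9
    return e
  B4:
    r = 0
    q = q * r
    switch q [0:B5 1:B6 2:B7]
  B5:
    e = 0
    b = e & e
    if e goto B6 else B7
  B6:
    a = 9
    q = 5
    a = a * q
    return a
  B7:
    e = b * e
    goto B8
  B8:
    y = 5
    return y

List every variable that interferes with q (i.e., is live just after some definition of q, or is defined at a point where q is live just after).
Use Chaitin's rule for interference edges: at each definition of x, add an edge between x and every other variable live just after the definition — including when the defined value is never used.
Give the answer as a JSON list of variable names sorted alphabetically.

Per-block:
  B0: {b,y} / ∅
  B1: {e,y} / ∅
  B2: {e,q} / ∅
  B3: {e,r} / {e}
  B4: {q,r} / {q}
  B5: {b,e} / ∅
  B6: {a,q} / ∅
  B7: {e} / {b,e}
  B8: {y} / ∅

Liveness:
  live B0: ∅→{b}
  live B1: {b}→{b}
  live B2: {b}→{b,e,q}
  live B3: {e}→∅
  live B4: {b,e,q}→{b,e}
  live B5: ∅→{b,e}
  live B6: ∅→∅
  live B7: {b,e}→∅
  live B8: ∅→∅

Interfere edges:
  a: {q}
  b: {e,q,r,y}
  e: {b,q,r,y}
  q: {a,b,e,r}
  r: {b,e,q}
  y: {b,e}

N(q) = ["a", "b", "e", "r"]

Answer: ["a", "b", "e", "r"]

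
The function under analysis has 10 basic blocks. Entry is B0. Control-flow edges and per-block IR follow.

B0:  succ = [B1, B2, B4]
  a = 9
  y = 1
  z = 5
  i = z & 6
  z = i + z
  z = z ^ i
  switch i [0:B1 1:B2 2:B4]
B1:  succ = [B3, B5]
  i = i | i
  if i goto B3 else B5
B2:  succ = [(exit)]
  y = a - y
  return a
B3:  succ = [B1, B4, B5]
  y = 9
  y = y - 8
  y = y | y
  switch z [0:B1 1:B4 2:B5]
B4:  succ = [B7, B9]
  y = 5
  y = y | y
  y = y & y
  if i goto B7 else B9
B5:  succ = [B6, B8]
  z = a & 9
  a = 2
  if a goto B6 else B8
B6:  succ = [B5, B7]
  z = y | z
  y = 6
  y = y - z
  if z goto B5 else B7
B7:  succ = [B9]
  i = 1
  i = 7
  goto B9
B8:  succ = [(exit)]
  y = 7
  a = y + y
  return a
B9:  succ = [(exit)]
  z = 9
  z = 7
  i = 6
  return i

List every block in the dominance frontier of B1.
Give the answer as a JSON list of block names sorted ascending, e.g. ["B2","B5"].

idom tree: B1←B0 B2←B0 B3←B1 B4←B0 B5←B1 B6←B5 B7←B0 B8←B5 B9←B0
Join-block Dom:
  B1: preds {B0,B3}: {B0} ∩ {B0,B1,B3} = {B0}; idom=B0
  B4: preds {B0,B3}: {B0} ∩ {B0,B1,B3} = {B0}; idom=B0
  B5: preds {B1,B3,B6}: {B0,B1} ∩ {B0,B1,B3} ∩ {B0,B1,B5,B6} = {B0,B1}; idom=B1
  B7: preds {B4,B6}: {B0,B4} ∩ {B0,B1,B5,B6} = {B0}; idom=B0
  B9: preds {B4,B7}: {B0,B4} ∩ {B0,B7} = {B0}; idom=B0

DF walk-up:
  B1←B0: walk · to B0
  B1←B3: walk B3→B1 to B0
  B4←B0: walk · to B0
  B4←B3: walk B3→B1 to B0
  B5←B1: walk · to B1
  B5←B3: walk B3 to B1
  B5←B6: walk B6→B5 to B1
  B7←B4: walk B4 to B0
  B7←B6: walk B6→B5→B1 to B0
  B9←B4: walk B4 to B0
  B9←B7: walk B7 to B0
  DF(B0)=∅
  DF(B1)={B1,B4,B7}
  DF(B2)=∅
  DF(B3)={B1,B4,B5}
  DF(B4)={B7,B9}
  DF(B5)={B5,B7}
  DF(B6)={B5,B7}
  DF(B7)={B9}
  DF(B8)=∅
  DF(B9)=∅

DF(B1) = ["B1", "B4", "B7"]

Answer: ["B1", "B4", "B7"]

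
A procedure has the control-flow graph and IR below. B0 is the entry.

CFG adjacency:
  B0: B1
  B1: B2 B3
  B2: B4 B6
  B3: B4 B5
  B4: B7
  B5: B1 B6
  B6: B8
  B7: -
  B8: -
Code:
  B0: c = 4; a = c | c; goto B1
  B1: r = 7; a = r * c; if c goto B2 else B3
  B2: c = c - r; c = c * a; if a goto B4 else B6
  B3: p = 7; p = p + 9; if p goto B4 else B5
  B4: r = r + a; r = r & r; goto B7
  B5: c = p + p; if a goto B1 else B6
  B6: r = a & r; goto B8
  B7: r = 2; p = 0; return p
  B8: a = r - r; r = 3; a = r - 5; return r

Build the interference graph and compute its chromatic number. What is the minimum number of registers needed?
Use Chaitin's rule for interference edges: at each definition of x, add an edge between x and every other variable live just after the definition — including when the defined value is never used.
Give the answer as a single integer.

Answer: 3

Working:
Block summaries:
  B0 def {a,c} use ∅
  B1 def {a,r} use {c}
  B2 def {c} use {a,c,r}
  B3 def {p} use ∅
  B4 def {r} use {a,r}
  B5 def {c} use {a,p}
  B6 def {r} use {a,r}
  B7 def {p,r} use ∅
  B8 def {a,r} use {r}

Backward fixpoint:
  live B0: ∅→{c}
  live B1: {c}→{a,c,r}
  live B2: {a,c,r}→{a,r}
  live B3: {a,r}→{a,p,r}
  live B4: {a,r}→∅
  live B5: {a,p,r}→{a,c,r}
  live B6: {a,r}→{r}
  live B7: ∅→∅
  live B8: {r}→∅

Interference:
  a↔{c,p,r}
  c↔{a,r}
  p↔{a,r}
  r↔{a,c,p}

Registers:
  lower bound: {a,c,r} mutually conflict ⇒ χ ≥ 3
  assign a→R0 c→R2 p→R2 r→R1 — no edge inside a register ⇒ χ ≤ 3
  χ = 3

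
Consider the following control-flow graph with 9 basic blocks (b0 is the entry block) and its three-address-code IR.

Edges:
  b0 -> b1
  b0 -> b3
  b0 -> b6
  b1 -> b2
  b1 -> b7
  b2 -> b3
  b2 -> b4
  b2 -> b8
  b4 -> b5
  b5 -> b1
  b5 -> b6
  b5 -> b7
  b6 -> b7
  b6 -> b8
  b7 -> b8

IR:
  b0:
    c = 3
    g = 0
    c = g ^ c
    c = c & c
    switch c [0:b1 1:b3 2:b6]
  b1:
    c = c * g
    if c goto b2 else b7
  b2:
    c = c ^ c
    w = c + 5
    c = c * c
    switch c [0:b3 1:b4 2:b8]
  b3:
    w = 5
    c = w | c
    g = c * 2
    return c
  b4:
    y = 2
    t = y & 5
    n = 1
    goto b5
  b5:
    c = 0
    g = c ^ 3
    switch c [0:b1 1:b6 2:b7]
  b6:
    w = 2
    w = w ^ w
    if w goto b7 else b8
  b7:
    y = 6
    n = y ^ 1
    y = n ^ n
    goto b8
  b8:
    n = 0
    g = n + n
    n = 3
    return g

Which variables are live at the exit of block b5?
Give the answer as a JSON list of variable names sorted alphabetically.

Answer: ["c", "g"]

Working:
Block summaries:
  b0 def {c,g} use ∅
  b1 def {c} use {c,g}
  b2 def {c,w} use {c}
  b3 def {c,g,w} use {c}
  b4 def {n,t,y} use ∅
  b5 def {c,g} use ∅
  b6 def {w} use ∅
  b7 def {n,y} use ∅
  b8 def {g,n} use ∅

Live sets:
  b0: in=∅ out={c,g}
  b1: in={c,g} out={c}
  b2: in={c} out={c}
  b3: in={c} out=∅
  b4: in=∅ out=∅
  b5: in=∅ out={c,g}
  b6: in=∅ out=∅
  b7: in=∅ out=∅
  b8: in=∅ out=∅

live-out(b5) = ["c", "g"]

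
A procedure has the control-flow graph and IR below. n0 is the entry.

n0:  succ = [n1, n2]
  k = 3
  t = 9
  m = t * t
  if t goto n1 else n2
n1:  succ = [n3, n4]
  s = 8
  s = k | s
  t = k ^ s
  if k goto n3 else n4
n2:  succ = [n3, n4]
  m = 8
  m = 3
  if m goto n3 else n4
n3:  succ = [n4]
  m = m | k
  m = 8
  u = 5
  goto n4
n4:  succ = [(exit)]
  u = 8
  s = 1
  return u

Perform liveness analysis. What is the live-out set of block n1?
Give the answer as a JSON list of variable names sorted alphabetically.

def/use:
  n0 def {k,m,t} use ∅
  n1 def {s,t} use {k}
  n2 def {m} use ∅
  n3 def {m,u} use {k,m}
  n4 def {s,u} use ∅

Live sets:
  n0: in=∅ out={k,m}
  n1: in={k,m} out={k,m}
  n2: in={k} out={k,m}
  n3: in={k,m} out=∅
  n4: in=∅ out=∅

live-out(n1) = ["k", "m"]

Answer: ["k", "m"]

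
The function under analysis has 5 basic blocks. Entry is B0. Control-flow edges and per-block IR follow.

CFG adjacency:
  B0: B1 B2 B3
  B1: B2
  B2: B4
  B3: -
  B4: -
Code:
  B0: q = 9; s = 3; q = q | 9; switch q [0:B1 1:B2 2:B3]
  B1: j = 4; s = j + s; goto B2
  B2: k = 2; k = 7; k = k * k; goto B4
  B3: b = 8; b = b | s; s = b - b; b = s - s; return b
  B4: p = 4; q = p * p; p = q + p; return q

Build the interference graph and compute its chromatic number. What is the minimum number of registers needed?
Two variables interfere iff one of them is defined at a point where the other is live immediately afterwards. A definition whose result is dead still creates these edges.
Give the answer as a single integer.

Answer: 2

Analysis:
def/use:
  B0: {q,s} / ∅
  B1: {j,s} / {s}
  B2: {k} / ∅
  B3: {b,s} / {s}
  B4: {p,q} / ∅

Backward fixpoint:
  B0: in=∅ out={s}
  B1: in={s} out=∅
  B2: in=∅ out=∅
  B3: in={s} out=∅
  B4: in=∅ out=∅

Interfere edges:
  b: {s}
  j: {s}
  k: ∅
  p: {q}
  q: {p,s}
  s: {b,j,q}

Chromatic number:
  lower bound: {b,s} mutually conflict ⇒ χ ≥ 2
  2-colouring: c0={k,p,s}  c1={b,j,q}
  χ = 2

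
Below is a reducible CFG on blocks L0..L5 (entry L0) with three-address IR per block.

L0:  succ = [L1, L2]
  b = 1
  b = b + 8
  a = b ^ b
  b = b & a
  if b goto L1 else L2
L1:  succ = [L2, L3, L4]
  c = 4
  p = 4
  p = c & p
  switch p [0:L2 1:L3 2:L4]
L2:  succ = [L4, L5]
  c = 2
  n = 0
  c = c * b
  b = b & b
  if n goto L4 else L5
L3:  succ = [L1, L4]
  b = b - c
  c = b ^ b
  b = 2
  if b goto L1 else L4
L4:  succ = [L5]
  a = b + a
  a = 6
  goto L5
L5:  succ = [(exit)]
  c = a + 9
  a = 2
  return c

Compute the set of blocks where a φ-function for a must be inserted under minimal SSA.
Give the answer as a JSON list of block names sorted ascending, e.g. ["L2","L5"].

idom tree: L1←L0 L2←L0 L3←L1 L4←L0 L5←L0
Dom at joins:
  L1: preds {L0,L3}: {L0} ∩ {L0,L1,L3} = {L0}; idom=L0
  L2: preds {L0,L1}: {L0} ∩ {L0,L1} = {L0}; idom=L0
  L4: preds {L1,L2,L3}: {L0,L1} ∩ {L0,L2} ∩ {L0,L1,L3} = {L0}; idom=L0
  L5: preds {L2,L4}: {L0,L2} ∩ {L0,L4} = {L0}; idom=L0

DF derivation:
  L1←L0: walk · to L0
  L1←L3: walk L3→L1 to L0
  L2←L0: walk · to L0
  L2←L1: walk L1 to L0
  L4←L1: walk L1 to L0
  L4←L2: walk L2 to L0
  L4←L3: walk L3→L1 to L0
  L5←L2: walk L2 to L0
  L5←L4: walk L4 to L0
  L0: DF=∅
  L1: DF={L1,L2,L4}
  L2: DF={L4,L5}
  L3: DF={L1,L4}
  L4: DF={L5}
  L5: DF=∅

φ for a: defs {L0,L4,L5}
  DF⁺ = {L5}

Answer: ["L5"]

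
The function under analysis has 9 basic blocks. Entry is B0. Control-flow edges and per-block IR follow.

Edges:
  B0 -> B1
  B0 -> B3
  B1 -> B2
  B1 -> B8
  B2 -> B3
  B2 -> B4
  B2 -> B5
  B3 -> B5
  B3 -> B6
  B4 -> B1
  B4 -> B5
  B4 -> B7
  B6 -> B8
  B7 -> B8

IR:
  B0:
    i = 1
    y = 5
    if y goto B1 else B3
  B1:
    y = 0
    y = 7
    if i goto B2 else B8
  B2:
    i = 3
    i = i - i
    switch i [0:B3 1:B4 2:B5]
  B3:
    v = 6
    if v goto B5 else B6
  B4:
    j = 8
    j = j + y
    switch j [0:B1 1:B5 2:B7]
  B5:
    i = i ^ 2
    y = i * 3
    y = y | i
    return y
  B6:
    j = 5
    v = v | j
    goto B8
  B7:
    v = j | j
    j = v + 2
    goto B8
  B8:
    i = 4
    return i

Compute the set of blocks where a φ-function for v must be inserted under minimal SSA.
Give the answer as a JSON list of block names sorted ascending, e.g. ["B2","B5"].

idom tree: B1←B0 B2←B1 B3←B0 B4←B2 B5←B0 B6←B3 B7←B4 B8←B0
Join-block Dom:
  B1: preds {B0,B4}: {B0} ∩ {B0,B1,B2,B4} = {B0}; idom=B0
  B3: preds {B0,B2}: {B0} ∩ {B0,B1,B2} = {B0}; idom=B0
  B5: preds {B2,B3,B4}: {B0,B1,B2} ∩ {B0,B3} ∩ {B0,B1,B2,B4} = {B0}; idom=B0
  B8: preds {B1,B6,B7}: {B0,B1} ∩ {B0,B3,B6} ∩ {B0,B1,B2,B4,B7} = {B0}; idom=B0

Frontier:
  join B1 pred B0: · stop@B0
  join B1 pred B4: B4→B2→B1 stop@B0
  join B3 pred B0: · stop@B0
  join B3 pred B2: B2→B1 stop@B0
  join B5 pred B2: B2→B1 stop@B0
  join B5 pred B3: B3 stop@B0
  join B5 pred B4: B4→B2→B1 stop@B0
  join B8 pred B1: B1 stop@B0
  join B8 pred B6: B6→B3 stop@B0
  join B8 pred B7: B7→B4→B2→B1 stop@B0
  B0 → ∅
  B1 → {B1,B3,B5,B8}
  B2 → {B1,B3,B5,B8}
  B3 → {B5,B8}
  B4 → {B1,B5,B8}
  B5 → ∅
  B6 → {B8}
  B7 → {B8}
  B8 → ∅

φ for v: defs {B3,B6,B7}
  DF⁺ = {B5,B8}

Answer: ["B5", "B8"]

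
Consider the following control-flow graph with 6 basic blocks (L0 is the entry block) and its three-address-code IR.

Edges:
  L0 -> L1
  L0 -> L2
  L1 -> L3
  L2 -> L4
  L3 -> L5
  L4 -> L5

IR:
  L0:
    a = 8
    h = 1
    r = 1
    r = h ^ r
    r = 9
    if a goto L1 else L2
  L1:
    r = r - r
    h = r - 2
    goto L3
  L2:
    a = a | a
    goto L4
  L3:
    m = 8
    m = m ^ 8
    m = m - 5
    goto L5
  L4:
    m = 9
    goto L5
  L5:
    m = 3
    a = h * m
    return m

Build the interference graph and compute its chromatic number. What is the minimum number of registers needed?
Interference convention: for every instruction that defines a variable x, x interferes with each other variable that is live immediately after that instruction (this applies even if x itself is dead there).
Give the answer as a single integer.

def/use:
  L0: {a,h,r} / ∅
  L1: {h,r} / {r}
  L2: {a} / {a}
  L3: {m} / ∅
  L4: {m} / ∅
  L5: {a,m} / {h}

Liveness:
  live L0: ∅→{a,h,r}
  live L1: {r}→{h}
  live L2: {a,h}→{h}
  live L3: {h}→{h}
  live L4: {h}→{h}
  live L5: {h}→∅

Conflict graph:
  a: {h,m,r}
  h: {a,m,r}
  m: {a,h}
  r: {a,h}

Chromatic number:
  lower bound: {a,h,m} mutually conflict ⇒ χ ≥ 3
  assign a→c0 h→c1 m→c2 r→c2 — no edge inside a register ⇒ χ ≤ 3
  χ = 3

Answer: 3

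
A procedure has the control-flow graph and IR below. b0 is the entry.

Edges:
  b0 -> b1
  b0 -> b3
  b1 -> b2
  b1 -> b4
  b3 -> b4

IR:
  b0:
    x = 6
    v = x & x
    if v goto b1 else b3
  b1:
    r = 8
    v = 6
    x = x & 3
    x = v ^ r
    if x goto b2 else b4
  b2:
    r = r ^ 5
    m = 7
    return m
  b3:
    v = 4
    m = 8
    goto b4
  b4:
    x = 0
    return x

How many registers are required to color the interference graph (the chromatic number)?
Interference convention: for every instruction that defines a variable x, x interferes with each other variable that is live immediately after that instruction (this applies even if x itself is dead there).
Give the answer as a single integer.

def/use:
  b0 def {v,x} use ∅
  b1 def {r,v,x} use {x}
  b2 def {m,r} use {r}
  b3 def {m,v} use ∅
  b4 def {x} use ∅

Live sets:
  live b0: ∅→{x}
  live b1: {x}→{r}
  live b2: {r}→∅
  live b3: ∅→∅
  live b4: ∅→∅

Interfere edges:
  m — ∅
  r — {v,x}
  v — {r,x}
  x — {r,v}

Colouring:
  lower bound: {r,v,x} mutually conflict ⇒ χ ≥ 3
  assign m→R0 r→R0 v→R1 x→R2 — no edge inside a register ⇒ χ ≤ 3
  χ = 3

Answer: 3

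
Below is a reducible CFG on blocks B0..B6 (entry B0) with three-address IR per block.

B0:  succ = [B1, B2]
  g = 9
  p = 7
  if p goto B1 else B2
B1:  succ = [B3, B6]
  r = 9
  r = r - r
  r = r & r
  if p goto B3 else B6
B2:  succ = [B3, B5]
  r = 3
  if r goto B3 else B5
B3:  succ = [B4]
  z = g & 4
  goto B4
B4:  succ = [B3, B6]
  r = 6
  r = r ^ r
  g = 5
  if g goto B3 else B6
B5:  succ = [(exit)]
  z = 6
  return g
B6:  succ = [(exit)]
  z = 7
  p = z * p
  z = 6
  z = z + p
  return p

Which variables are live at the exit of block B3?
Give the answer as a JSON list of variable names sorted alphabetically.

Answer: ["p"]

Working:
Per-block:
  B0 def {g,p} use ∅
  B1 def {r} use {p}
  B2 def {r} use ∅
  B3 def {z} use {g}
  B4 def {g,r} use ∅
  B5 def {z} use {g}
  B6 def {p,z} use {p}

Live sets:
  B0 li=∅ lo={g,p}
  B1 li={g,p} lo={g,p}
  B2 li={g,p} lo={g,p}
  B3 li={g,p} lo={p}
  B4 li={p} lo={g,p}
  B5 li={g} lo=∅
  B6 li={p} lo=∅

live-out(B3) = ["p"]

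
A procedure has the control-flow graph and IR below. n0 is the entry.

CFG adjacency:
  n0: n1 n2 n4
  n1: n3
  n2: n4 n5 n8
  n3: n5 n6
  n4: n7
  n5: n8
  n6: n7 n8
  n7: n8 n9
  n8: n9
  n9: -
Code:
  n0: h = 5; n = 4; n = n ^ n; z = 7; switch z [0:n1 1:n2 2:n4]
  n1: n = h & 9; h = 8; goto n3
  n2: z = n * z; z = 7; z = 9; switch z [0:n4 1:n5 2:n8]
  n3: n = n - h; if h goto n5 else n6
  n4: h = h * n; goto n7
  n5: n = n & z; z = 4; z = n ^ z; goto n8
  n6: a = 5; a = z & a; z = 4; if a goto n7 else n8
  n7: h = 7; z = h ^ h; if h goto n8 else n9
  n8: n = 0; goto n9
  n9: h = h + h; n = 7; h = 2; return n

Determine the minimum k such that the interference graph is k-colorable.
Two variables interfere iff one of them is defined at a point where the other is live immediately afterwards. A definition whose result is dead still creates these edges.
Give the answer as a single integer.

Answer: 3

Analysis:
Block summaries:
  n0 def {h,n,z} use ∅
  n1 def {h,n} use {h}
  n2 def {z} use {n,z}
  n3 def {n} use {h,n}
  n4 def {h} use {h,n}
  n5 def {n,z} use {n,z}
  n6 def {a,z} use {z}
  n7 def {h,z} use ∅
  n8 def {n} use ∅
  n9 def {h,n} use {h}

Backward fixpoint:
  live n0: ∅→{h,n,z}
  live n1: {h,z}→{h,n,z}
  live n2: {h,n,z}→{h,n,z}
  live n3: {h,n,z}→{h,n,z}
  live n4: {h,n}→∅
  live n5: {h,n,z}→{h}
  live n6: {h,z}→{h}
  live n7: ∅→{h}
  live n8: {h}→{h}
  live n9: {h}→∅

Interfere edges:
  a: {h,z}
  h: {a,n,z}
  n: {h,z}
  z: {a,h,n}

Chromatic number:
  clique {a,h,z} ⇒ need ≥ 3
  assign a→c2 h→c0 n→c2 z→c1 — no edge inside a register ⇒ χ ≤ 3
  χ = 3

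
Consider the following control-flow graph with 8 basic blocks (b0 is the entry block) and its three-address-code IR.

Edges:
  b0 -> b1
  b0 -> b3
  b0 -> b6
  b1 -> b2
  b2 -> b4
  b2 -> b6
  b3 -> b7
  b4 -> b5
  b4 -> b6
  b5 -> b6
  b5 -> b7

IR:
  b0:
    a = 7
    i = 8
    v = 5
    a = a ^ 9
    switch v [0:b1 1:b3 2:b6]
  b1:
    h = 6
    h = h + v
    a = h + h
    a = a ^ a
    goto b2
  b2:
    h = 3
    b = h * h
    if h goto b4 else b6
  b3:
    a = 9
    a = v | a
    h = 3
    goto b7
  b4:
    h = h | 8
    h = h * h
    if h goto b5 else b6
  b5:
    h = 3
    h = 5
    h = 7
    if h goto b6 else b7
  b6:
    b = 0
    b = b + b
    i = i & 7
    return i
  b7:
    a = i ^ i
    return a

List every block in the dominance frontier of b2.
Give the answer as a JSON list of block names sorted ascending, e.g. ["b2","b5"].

idom tree: b1←b0 b2←b1 b3←b0 b4←b2 b5←b4 b6←b0 b7←b0
Dom at joins:
  b6: preds {b0,b2,b4,b5}: {b0} ∩ {b0,b1,b2} ∩ {b0,b1,b2,b4} ∩ {b0,b1,b2,b4,b5} = {b0}; idom=b0
  b7: preds {b3,b5}: {b0,b3} ∩ {b0,b1,b2,b4,b5} = {b0}; idom=b0

Frontier:
  join b6 pred b0: · stop@b0
  join b6 pred b2: b2→b1 stop@b0
  join b6 pred b4: b4→b2→b1 stop@b0
  join b6 pred b5: b5→b4→b2→b1 stop@b0
  join b7 pred b3: b3 stop@b0
  join b7 pred b5: b5→b4→b2→b1 stop@b0
  b0: DF=∅
  b1: DF={b6,b7}
  b2: DF={b6,b7}
  b3: DF={b7}
  b4: DF={b6,b7}
  b5: DF={b6,b7}
  b6: DF=∅
  b7: DF=∅

DF(b2) = ["b6", "b7"]

Answer: ["b6", "b7"]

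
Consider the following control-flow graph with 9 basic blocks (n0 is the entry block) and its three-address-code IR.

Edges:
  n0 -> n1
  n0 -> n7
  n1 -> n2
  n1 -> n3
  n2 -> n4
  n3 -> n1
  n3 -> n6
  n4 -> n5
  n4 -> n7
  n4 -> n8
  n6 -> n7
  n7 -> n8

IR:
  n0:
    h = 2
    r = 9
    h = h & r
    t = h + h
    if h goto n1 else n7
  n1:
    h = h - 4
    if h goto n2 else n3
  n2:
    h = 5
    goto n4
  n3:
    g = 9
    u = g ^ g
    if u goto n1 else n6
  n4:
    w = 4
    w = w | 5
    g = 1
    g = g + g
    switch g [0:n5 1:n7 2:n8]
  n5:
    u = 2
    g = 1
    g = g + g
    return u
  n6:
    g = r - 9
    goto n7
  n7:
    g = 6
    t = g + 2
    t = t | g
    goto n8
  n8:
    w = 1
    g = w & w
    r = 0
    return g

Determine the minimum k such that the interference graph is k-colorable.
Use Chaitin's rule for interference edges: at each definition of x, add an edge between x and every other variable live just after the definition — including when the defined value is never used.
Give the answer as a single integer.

Per-block:
  n0 def {h,r,t} use ∅
  n1 def {h} use {h}
  n2 def {h} use ∅
  n3 def {g,u} use ∅
  n4 def {g,w} use ∅
  n5 def {g,u} use ∅
  n6 def {g} use {r}
  n7 def {g,t} use ∅
  n8 def {g,r,w} use ∅

Liveness:
  n0: in=∅ out={h,r}
  n1: in={h,r} out={h,r}
  n2: in=∅ out=∅
  n3: in={h,r} out={h,r}
  n4: in=∅ out=∅
  n5: in=∅ out=∅
  n6: in={r} out=∅
  n7: in=∅ out=∅
  n8: in=∅ out=∅

Interference:
  g: {h,r,t,u}
  h: {g,r,t,u}
  r: {g,h,t,u}
  t: {g,h,r}
  u: {g,h,r}
  w: ∅

Chromatic number:
  lower bound: {g,h,r,t} mutually conflict ⇒ χ ≥ 4
  assign g→c0 h→c1 r→c2 t→c3 u→c3 w→c0 — no edge inside a register ⇒ χ ≤ 4
  χ = 4

Answer: 4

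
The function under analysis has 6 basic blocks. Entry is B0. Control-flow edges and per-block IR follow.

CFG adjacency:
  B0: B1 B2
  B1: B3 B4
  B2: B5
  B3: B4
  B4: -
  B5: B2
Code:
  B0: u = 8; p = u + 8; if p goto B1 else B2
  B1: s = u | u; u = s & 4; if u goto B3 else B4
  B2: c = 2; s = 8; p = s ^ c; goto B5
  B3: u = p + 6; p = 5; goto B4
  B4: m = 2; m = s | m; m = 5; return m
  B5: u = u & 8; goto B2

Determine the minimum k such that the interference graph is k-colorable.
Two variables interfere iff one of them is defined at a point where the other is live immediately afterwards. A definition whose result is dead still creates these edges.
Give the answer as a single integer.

Answer: 3

Derivation:
Per-block:
  B0: {p,u} / ∅
  B1: {s,u} / {u}
  B2: {c,p,s} / ∅
  B3: {p,u} / {p}
  B4: {m} / {s}
  B5: {u} / {u}

Liveness:
  B0: in=∅ out={p,u}
  B1: in={p,u} out={p,s}
  B2: in={u} out={u}
  B3: in={p,s} out={s}
  B4: in={s} out=∅
  B5: in={u} out={u}

Interfere edges:
  c: {s,u}
  m: {s}
  p: {s,u}
  s: {c,m,p,u}
  u: {c,p,s}

Chromatic number:
  {c,s,u} pairwise interfere (3-clique) ⇒ χ ≥ 3
  assign c→r2 m→r1 p→r2 s→r0 u→r1 — no edge inside a register ⇒ χ ≤ 3
  χ = 3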